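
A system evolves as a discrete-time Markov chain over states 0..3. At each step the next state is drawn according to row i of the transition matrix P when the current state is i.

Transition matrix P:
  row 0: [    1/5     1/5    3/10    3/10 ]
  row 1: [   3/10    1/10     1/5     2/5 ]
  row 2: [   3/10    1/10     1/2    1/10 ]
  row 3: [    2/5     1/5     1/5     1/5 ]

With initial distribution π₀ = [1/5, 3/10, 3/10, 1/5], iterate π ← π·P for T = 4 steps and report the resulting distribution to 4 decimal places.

t=0: π = [0.2000, 0.3000, 0.3000, 0.2000]
t=1: π = [0.3000, 0.1400, 0.3100, 0.2500]
t=2: π = [0.2950, 0.1550, 0.3230, 0.2270]
t=3: π = [0.2932, 0.1522, 0.3264, 0.2282]
t=4: π = [0.2935, 0.1521, 0.3272, 0.2271]

π = [0.2935, 0.1521, 0.3272, 0.2271]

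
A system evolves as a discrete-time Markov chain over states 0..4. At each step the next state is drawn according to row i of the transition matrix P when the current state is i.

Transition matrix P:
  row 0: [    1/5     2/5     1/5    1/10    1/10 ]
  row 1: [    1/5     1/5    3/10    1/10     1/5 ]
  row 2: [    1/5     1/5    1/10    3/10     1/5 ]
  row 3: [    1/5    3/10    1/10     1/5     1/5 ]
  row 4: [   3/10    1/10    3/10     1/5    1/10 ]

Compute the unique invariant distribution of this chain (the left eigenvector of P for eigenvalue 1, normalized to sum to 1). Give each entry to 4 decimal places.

Balance equations π_j = Σ_i π_i·P[i][j]:
  π_0 = 1/5·π_0 + 1/5·π_1 + 1/5·π_2 + 1/5·π_3 + 3/10·π_4
  π_1 = 2/5·π_0 + 1/5·π_1 + 1/5·π_2 + 3/10·π_3 + 1/10·π_4
  π_2 = 1/5·π_0 + 3/10·π_1 + 1/10·π_2 + 1/10·π_3 + 3/10·π_4
  π_3 = 1/10·π_0 + 1/10·π_1 + 3/10·π_2 + 1/5·π_3 + 1/5·π_4
  normalize: π_0 + π_1 + π_2 + π_3 + π_4 = 1
Solving the linear system gives exactly π = [8/37, 1013/4144, 841/4144, 361/2072, 6/37].

π = [0.2162, 0.2444, 0.2029, 0.1742, 0.1622]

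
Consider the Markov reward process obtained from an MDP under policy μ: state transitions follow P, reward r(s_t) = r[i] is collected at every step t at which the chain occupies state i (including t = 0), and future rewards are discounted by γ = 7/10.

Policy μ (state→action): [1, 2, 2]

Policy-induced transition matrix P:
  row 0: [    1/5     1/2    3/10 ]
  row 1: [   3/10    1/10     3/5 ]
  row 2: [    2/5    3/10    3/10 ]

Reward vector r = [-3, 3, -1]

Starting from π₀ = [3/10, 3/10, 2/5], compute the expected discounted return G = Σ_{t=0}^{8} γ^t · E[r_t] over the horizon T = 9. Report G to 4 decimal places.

G = -1.3087

t=0: π = [0.3000, 0.3000, 0.4000], E[r] = -0.4000, γ^t·E[r] = -0.400000, running G = -0.400000
t=1: π = [0.3100, 0.3000, 0.3900], E[r] = -0.4200, γ^t·E[r] = -0.294000, running G = -0.694000
t=2: π = [0.3080, 0.3020, 0.3900], E[r] = -0.4080, γ^t·E[r] = -0.199920, running G = -0.893920
t=3: π = [0.3082, 0.3012, 0.3906], E[r] = -0.4116, γ^t·E[r] = -0.141179, running G = -1.035099
t=4: π = [0.3082, 0.3014, 0.3904], E[r] = -0.4109, γ^t·E[r] = -0.098652, running G = -1.133751
t=5: π = [0.3082, 0.3014, 0.3904], E[r] = -0.4110, γ^t·E[r] = -0.069069, running G = -1.202820
t=6: π = [0.3082, 0.3014, 0.3904], E[r] = -0.4110, γ^t·E[r] = -0.048350, running G = -1.251170
t=7: π = [0.3082, 0.3014, 0.3904], E[r] = -0.4110, γ^t·E[r] = -0.033844, running G = -1.285014
t=8: π = [0.3082, 0.3014, 0.3904], E[r] = -0.4110, γ^t·E[r] = -0.023691, running G = -1.308705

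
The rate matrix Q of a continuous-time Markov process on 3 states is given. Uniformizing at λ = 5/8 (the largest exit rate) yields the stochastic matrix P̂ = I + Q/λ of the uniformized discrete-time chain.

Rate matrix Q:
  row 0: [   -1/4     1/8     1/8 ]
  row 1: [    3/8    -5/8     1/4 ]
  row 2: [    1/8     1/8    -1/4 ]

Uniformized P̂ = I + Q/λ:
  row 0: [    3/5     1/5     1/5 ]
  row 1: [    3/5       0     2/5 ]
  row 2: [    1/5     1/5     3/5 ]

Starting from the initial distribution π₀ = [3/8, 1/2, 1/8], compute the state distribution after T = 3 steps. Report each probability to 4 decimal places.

t=0: π = [0.3750, 0.5000, 0.1250]
t=1: π = [0.5500, 0.1000, 0.3500]
t=2: π = [0.4600, 0.1800, 0.3600]
t=3: π = [0.4560, 0.1640, 0.3800]

π = [0.4560, 0.1640, 0.3800]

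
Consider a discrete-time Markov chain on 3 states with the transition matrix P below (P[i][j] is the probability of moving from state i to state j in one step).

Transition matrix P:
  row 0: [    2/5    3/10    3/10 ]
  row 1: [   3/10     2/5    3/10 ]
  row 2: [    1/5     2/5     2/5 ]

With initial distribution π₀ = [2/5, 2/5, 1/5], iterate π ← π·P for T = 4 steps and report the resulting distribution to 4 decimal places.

t=0: π = [0.4000, 0.4000, 0.2000]
t=1: π = [0.3200, 0.3600, 0.3200]
t=2: π = [0.3000, 0.3680, 0.3320]
t=3: π = [0.2968, 0.3700, 0.3332]
t=4: π = [0.2964, 0.3703, 0.3333]

π = [0.2964, 0.3703, 0.3333]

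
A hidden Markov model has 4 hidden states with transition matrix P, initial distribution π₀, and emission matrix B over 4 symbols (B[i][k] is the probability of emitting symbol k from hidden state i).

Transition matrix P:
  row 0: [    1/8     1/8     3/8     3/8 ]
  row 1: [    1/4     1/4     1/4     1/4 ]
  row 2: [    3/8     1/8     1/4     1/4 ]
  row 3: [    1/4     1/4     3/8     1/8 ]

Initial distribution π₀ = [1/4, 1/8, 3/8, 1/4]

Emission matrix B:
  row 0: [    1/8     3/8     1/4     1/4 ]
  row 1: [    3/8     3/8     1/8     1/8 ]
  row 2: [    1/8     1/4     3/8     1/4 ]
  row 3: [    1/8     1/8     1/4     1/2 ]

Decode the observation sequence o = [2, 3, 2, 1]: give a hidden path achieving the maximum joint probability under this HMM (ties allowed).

path = [2, 3, 2, 0]

t=0: δ = [6.250e-02, 1.562e-02, 1.406e-01, 6.250e-02]  (obs o_0=2)
t=1: δ = [1.318e-02, 2.197e-03, 8.789e-03, 1.758e-02]  ψ = [2, 2, 2, 2]  (obs o_1=3)
t=2: δ = [1.099e-03, 5.493e-04, 2.472e-03, 1.236e-03]  ψ = [3, 3, 3, 0]  (obs o_2=2)
t=3: δ = [3.476e-04, 1.159e-04, 1.545e-04, 7.725e-05]  ψ = [2, 2, 2, 2]  (obs o_3=1)
backtrack: best end state = 0; path = [2, 3, 2, 0]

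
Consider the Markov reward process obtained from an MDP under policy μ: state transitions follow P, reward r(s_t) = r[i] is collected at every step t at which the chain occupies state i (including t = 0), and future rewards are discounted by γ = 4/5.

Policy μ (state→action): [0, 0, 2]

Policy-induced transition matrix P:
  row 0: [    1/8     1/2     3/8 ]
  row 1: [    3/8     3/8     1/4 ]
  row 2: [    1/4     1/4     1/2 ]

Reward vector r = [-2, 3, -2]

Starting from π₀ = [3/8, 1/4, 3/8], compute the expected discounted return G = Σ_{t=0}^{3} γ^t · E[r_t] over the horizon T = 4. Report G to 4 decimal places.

t=0: π = [0.3750, 0.2500, 0.3750], E[r] = -0.7500, γ^t·E[r] = -0.750000, running G = -0.750000
t=1: π = [0.2344, 0.3750, 0.3906], E[r] = -0.1250, γ^t·E[r] = -0.100000, running G = -0.850000
t=2: π = [0.2676, 0.3555, 0.3770], E[r] = -0.2227, γ^t·E[r] = -0.142500, running G = -0.992500
t=3: π = [0.2610, 0.3613, 0.3777], E[r] = -0.1934, γ^t·E[r] = -0.099000, running G = -1.091500

G = -1.0915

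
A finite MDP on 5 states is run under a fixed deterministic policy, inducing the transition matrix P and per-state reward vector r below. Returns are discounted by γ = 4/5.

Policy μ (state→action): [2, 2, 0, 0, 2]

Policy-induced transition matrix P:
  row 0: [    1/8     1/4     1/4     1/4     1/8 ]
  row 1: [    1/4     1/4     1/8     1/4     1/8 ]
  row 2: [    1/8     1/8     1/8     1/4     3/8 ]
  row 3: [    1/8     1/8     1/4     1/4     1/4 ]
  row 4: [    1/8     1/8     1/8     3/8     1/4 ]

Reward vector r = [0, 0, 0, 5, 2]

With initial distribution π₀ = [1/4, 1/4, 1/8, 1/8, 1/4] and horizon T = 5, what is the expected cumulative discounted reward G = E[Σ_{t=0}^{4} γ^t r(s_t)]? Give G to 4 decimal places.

G = 5.4632

t=0: π = [0.2500, 0.2500, 0.1250, 0.1250, 0.2500], E[r] = 1.1250, γ^t·E[r] = 1.125000, running G = 1.125000
t=1: π = [0.1563, 0.1875, 0.1719, 0.2813, 0.2031], E[r] = 1.8125, γ^t·E[r] = 1.450000, running G = 2.575000
t=2: π = [0.1484, 0.1680, 0.1797, 0.2754, 0.2285], E[r] = 1.8340, γ^t·E[r] = 1.173750, running G = 3.748750
t=3: π = [0.1460, 0.1646, 0.1780, 0.2786, 0.2329], E[r] = 1.8586, γ^t·E[r] = 0.951625, running G = 4.700375
t=4: π = [0.1456, 0.1638, 0.1781, 0.2791, 0.2334], E[r] = 1.8624, γ^t·E[r] = 0.762850, running G = 5.463225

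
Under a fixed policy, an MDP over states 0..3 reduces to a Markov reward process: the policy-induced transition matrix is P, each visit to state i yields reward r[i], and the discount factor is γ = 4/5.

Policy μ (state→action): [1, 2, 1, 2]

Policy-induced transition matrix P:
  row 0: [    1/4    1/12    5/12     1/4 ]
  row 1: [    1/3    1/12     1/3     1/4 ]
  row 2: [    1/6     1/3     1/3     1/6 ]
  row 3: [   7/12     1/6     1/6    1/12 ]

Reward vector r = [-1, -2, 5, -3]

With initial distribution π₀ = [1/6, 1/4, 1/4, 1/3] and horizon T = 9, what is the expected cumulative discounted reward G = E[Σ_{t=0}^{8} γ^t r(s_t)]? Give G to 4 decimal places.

t=0: π = [0.1667, 0.2500, 0.2500, 0.3333], E[r] = -0.4167, γ^t·E[r] = -0.416667, running G = -0.416667
t=1: π = [0.3611, 0.1736, 0.2917, 0.1736], E[r] = 0.2292, γ^t·E[r] = 0.183333, running G = -0.233333
t=2: π = [0.2980, 0.1707, 0.3345, 0.1968], E[r] = 0.4427, γ^t·E[r] = 0.283333, running G = 0.050000
t=3: π = [0.3019, 0.1834, 0.3254, 0.1893], E[r] = 0.3902, γ^t·E[r] = 0.199802, running G = 0.249802
t=4: π = [0.3013, 0.1805, 0.3269, 0.1913], E[r] = 0.3985, γ^t·E[r] = 0.163235, running G = 0.413037
t=5: π = [0.3016, 0.1810, 0.3266, 0.1909], E[r] = 0.3966, γ^t·E[r] = 0.129945, running G = 0.542982
t=6: π = [0.3015, 0.1809, 0.3267, 0.1910], E[r] = 0.3971, γ^t·E[r] = 0.104094, running G = 0.647077
t=7: π = [0.3015, 0.1809, 0.3266, 0.1909], E[r] = 0.3970, γ^t·E[r] = 0.083249, running G = 0.730326
t=8: π = [0.3015, 0.1809, 0.3266, 0.1910], E[r] = 0.3970, γ^t·E[r] = 0.066604, running G = 0.796930

G = 0.7969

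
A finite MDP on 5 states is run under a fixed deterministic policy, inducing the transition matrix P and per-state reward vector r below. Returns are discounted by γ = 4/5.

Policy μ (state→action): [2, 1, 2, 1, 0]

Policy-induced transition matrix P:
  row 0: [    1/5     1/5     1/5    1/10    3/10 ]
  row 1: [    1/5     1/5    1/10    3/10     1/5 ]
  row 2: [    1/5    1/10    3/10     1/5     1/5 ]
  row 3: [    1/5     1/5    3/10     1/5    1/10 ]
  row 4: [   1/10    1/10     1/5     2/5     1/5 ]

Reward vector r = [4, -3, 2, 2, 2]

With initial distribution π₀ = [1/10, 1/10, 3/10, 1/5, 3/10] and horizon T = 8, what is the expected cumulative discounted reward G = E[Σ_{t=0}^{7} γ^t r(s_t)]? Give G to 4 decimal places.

G = 6.7309

t=0: π = [0.1000, 0.1000, 0.3000, 0.2000, 0.3000], E[r] = 1.7000, γ^t·E[r] = 1.700000, running G = 1.700000
t=1: π = [0.1700, 0.1400, 0.2400, 0.2600, 0.1900], E[r] = 1.6400, γ^t·E[r] = 1.312000, running G = 3.012000
t=2: π = [0.1810, 0.1570, 0.2360, 0.2350, 0.1910], E[r] = 1.5770, γ^t·E[r] = 1.009280, running G = 4.021280
t=3: π = [0.1809, 0.1573, 0.2314, 0.2358, 0.1946], E[r] = 1.5753, γ^t·E[r] = 0.806554, running G = 4.827834
t=4: π = [0.1805, 0.1574, 0.2310, 0.2366, 0.1945], E[r] = 1.5741, γ^t·E[r] = 0.644743, running G = 5.472577
t=5: π = [0.1805, 0.1575, 0.2310, 0.2366, 0.1944], E[r] = 1.5738, γ^t·E[r] = 0.515719, running G = 5.988295
t=6: π = [0.1806, 0.1575, 0.2310, 0.2366, 0.1944], E[r] = 1.5738, γ^t·E[r] = 0.412569, running G = 6.400865
t=7: π = [0.1806, 0.1575, 0.2310, 0.2366, 0.1944], E[r] = 1.5738, γ^t·E[r] = 0.330055, running G = 6.730920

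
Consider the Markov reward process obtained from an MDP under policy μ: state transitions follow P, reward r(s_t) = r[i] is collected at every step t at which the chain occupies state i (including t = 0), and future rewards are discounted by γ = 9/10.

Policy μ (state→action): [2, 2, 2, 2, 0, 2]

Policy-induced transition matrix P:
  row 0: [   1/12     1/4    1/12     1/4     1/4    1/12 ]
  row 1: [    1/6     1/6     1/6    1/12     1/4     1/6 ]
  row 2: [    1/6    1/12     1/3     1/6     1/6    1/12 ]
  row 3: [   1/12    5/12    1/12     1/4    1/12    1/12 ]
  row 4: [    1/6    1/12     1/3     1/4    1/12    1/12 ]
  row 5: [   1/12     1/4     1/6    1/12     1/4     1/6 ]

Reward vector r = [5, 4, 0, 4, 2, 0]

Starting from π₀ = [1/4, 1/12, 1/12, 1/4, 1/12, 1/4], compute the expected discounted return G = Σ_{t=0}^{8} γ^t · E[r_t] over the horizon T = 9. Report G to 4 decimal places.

G = 15.8566

t=0: π = [0.2500, 0.0833, 0.0833, 0.2500, 0.0833, 0.2500], E[r] = 2.7500, γ^t·E[r] = 2.750000, running G = 2.750000
t=1: π = [0.1042, 0.2569, 0.1528, 0.1875, 0.1875, 0.1111], E[r] = 2.6736, γ^t·E[r] = 2.406250, running G = 5.156250
t=2: π = [0.1331, 0.2031, 0.1991, 0.1759, 0.1748, 0.1140], E[r] = 2.5313, γ^t·E[r] = 2.050313, running G = 7.206563
t=3: π = [0.1314, 0.2001, 0.2032, 0.1806, 0.1750, 0.1098], E[r] = 2.5296, γ^t·E[r] = 1.844051, running G = 9.050613
t=4: π = [0.1315, 0.2004, 0.2037, 0.1814, 0.1738, 0.1092], E[r] = 2.5325, γ^t·E[r] = 1.661563, running G = 10.712176
t=5: π = [0.1315, 0.2006, 0.2035, 0.1814, 0.1738, 0.1091], E[r] = 2.5333, γ^t·E[r] = 1.495896, running G = 12.208072
t=6: π = [0.1315, 0.2006, 0.2035, 0.1814, 0.1738, 0.1091], E[r] = 2.5333, γ^t·E[r] = 1.346321, running G = 13.554393
t=7: π = [0.1315, 0.2006, 0.2035, 0.1814, 0.1738, 0.1091], E[r] = 2.5333, γ^t·E[r] = 1.211683, running G = 14.766077
t=8: π = [0.1315, 0.2006, 0.2035, 0.1814, 0.1738, 0.1091], E[r] = 2.5333, γ^t·E[r] = 1.090514, running G = 15.856591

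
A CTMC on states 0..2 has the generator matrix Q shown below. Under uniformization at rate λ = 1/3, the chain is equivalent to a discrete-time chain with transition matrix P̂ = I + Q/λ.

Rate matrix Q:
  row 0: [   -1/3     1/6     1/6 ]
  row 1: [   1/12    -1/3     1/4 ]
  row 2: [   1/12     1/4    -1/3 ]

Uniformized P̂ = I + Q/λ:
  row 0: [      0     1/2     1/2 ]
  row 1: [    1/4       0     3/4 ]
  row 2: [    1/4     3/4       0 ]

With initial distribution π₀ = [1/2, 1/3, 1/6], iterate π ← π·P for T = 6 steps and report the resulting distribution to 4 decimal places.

t=0: π = [0.5000, 0.3333, 0.1667]
t=1: π = [0.1250, 0.3750, 0.5000]
t=2: π = [0.2188, 0.4375, 0.3438]
t=3: π = [0.1953, 0.3672, 0.4375]
t=4: π = [0.2012, 0.4258, 0.3730]
t=5: π = [0.1997, 0.3804, 0.4199]
t=6: π = [0.2001, 0.4148, 0.3851]

π = [0.2001, 0.4148, 0.3851]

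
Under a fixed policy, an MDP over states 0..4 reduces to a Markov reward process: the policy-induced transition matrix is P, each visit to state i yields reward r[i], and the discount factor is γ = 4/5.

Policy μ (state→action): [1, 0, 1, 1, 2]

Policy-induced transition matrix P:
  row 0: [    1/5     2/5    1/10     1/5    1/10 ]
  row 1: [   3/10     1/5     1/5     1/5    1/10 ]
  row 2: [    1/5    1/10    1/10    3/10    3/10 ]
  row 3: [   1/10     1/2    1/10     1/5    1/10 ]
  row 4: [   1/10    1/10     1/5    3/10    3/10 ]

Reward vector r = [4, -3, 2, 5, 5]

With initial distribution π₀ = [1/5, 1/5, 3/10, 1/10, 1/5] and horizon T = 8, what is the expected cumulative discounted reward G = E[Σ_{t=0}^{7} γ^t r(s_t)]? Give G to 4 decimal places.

t=0: π = [0.2000, 0.2000, 0.3000, 0.1000, 0.2000], E[r] = 2.3000, γ^t·E[r] = 2.300000, running G = 2.300000
t=1: π = [0.1900, 0.2200, 0.1400, 0.2500, 0.2000], E[r] = 2.6300, γ^t·E[r] = 2.104000, running G = 4.404000
t=2: π = [0.1770, 0.2790, 0.1420, 0.2340, 0.1680], E[r] = 2.1650, γ^t·E[r] = 1.385600, running G = 5.789600
t=3: π = [0.1877, 0.2746, 0.1447, 0.2310, 0.1620], E[r] = 2.1814, γ^t·E[r] = 1.116877, running G = 6.906477
t=4: π = [0.1882, 0.2762, 0.1437, 0.2307, 0.1613], E[r] = 2.1715, γ^t·E[r] = 0.889446, running G = 7.795923
t=5: π = [0.1884, 0.2763, 0.1438, 0.2305, 0.1610], E[r] = 2.1697, γ^t·E[r] = 0.710956, running G = 8.506880
t=6: π = [0.1885, 0.2764, 0.1437, 0.2305, 0.1610], E[r] = 2.1695, γ^t·E[r] = 0.568709, running G = 9.075589
t=7: π = [0.1885, 0.2764, 0.1437, 0.2305, 0.1609], E[r] = 2.1693, γ^t·E[r] = 0.454945, running G = 9.530534

G = 9.5305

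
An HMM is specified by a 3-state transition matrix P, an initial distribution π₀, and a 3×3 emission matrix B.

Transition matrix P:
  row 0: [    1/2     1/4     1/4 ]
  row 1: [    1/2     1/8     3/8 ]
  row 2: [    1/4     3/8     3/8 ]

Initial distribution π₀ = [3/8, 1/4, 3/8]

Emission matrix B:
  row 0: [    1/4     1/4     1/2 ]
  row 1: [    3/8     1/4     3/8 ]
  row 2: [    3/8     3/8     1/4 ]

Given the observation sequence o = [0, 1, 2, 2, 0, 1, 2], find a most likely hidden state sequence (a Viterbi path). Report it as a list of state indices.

t=0: δ = [9.375e-02, 9.375e-02, 1.406e-01]  (obs o_0=0)
t=1: δ = [1.172e-02, 1.318e-02, 1.978e-02]  ψ = [0, 2, 2]  (obs o_1=1)
t=2: δ = [3.296e-03, 2.781e-03, 1.854e-03]  ψ = [1, 2, 2]  (obs o_2=2)
t=3: δ = [8.240e-04, 3.090e-04, 2.607e-04]  ψ = [0, 0, 1]  (obs o_3=2)
t=4: δ = [1.030e-04, 7.725e-05, 7.725e-05]  ψ = [0, 0, 0]  (obs o_4=0)
t=5: δ = [1.287e-05, 7.242e-06, 1.086e-05]  ψ = [0, 2, 1]  (obs o_5=1)
t=6: δ = [3.219e-06, 1.528e-06, 1.018e-06]  ψ = [0, 2, 2]  (obs o_6=2)
backtrack: best end state = 0; path = [2, 1, 0, 0, 0, 0, 0]

path = [2, 1, 0, 0, 0, 0, 0]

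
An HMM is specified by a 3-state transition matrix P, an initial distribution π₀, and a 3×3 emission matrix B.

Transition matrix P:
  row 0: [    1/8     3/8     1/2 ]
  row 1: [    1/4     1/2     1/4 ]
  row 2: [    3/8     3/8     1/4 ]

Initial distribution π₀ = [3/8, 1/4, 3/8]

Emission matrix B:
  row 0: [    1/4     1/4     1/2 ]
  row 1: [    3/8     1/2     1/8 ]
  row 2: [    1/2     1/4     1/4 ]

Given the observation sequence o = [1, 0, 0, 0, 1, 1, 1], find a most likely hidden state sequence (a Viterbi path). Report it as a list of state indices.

path = [1, 1, 1, 1, 1, 1, 1]

t=0: δ = [9.375e-02, 1.250e-01, 9.375e-02]  (obs o_0=1)
t=1: δ = [8.789e-03, 2.344e-02, 2.344e-02]  ψ = [2, 1, 0]  (obs o_1=0)
t=2: δ = [2.197e-03, 4.395e-03, 2.930e-03]  ψ = [2, 1, 1]  (obs o_2=0)
t=3: δ = [2.747e-04, 8.240e-04, 5.493e-04]  ψ = [1, 1, 0]  (obs o_3=0)
t=4: δ = [5.150e-05, 2.060e-04, 5.150e-05]  ψ = [1, 1, 1]  (obs o_4=1)
t=5: δ = [1.287e-05, 5.150e-05, 1.287e-05]  ψ = [1, 1, 1]  (obs o_5=1)
t=6: δ = [3.219e-06, 1.287e-05, 3.219e-06]  ψ = [1, 1, 1]  (obs o_6=1)
backtrack: best end state = 1; path = [1, 1, 1, 1, 1, 1, 1]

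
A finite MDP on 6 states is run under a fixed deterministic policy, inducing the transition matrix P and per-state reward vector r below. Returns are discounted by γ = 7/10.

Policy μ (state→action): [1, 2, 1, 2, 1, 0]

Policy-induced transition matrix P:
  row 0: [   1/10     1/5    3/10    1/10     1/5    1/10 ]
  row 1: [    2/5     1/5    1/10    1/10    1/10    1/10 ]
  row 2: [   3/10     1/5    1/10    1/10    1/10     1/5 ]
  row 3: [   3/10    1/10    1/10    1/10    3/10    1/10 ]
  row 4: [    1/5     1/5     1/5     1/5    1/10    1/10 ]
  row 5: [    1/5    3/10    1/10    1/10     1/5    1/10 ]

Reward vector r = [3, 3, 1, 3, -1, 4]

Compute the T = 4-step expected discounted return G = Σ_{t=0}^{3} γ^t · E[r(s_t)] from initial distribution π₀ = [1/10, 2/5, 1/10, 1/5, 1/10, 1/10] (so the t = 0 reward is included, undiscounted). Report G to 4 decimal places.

t=0: π = [0.1000, 0.4000, 0.1000, 0.2000, 0.1000, 0.1000], E[r] = 2.5000, γ^t·E[r] = 2.500000, running G = 2.500000
t=1: π = [0.3000, 0.1900, 0.1300, 0.1100, 0.1600, 0.1100], E[r] = 2.2100, γ^t·E[r] = 1.547000, running G = 4.047000
t=2: π = [0.2320, 0.2000, 0.1760, 0.1160, 0.1630, 0.1130], E[r] = 2.1090, γ^t·E[r] = 1.033410, running G = 5.080410
t=3: π = [0.2460, 0.1997, 0.1627, 0.1163, 0.1577, 0.1176], E[r] = 2.1614, γ^t·E[r] = 0.741360, running G = 5.821770

G = 5.8218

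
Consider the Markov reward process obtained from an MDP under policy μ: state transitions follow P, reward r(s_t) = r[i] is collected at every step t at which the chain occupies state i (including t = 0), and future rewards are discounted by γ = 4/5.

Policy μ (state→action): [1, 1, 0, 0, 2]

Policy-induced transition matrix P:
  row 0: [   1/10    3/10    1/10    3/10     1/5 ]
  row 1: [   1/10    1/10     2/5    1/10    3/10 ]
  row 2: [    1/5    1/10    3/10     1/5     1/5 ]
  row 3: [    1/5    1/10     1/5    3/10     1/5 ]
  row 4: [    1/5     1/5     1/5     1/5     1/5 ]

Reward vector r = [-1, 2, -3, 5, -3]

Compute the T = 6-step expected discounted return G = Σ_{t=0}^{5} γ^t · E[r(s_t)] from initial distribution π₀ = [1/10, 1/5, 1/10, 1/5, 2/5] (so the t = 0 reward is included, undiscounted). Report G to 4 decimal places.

t=0: π = [0.1000, 0.2000, 0.1000, 0.2000, 0.4000], E[r] = -0.2000, γ^t·E[r] = -0.200000, running G = -0.200000
t=1: π = [0.1700, 0.1600, 0.2400, 0.2100, 0.2200], E[r] = -0.1800, γ^t·E[r] = -0.144000, running G = -0.344000
t=2: π = [0.1670, 0.1560, 0.2390, 0.2220, 0.2160], E[r] = -0.1100, γ^t·E[r] = -0.070400, running G = -0.414400
t=3: π = [0.1677, 0.1550, 0.2384, 0.2233, 0.2156], E[r] = -0.1032, γ^t·E[r] = -0.052838, running G = -0.467238
t=4: π = [0.1677, 0.1551, 0.2381, 0.2236, 0.2155], E[r] = -0.1002, γ^t·E[r] = -0.041058, running G = -0.508297
t=5: π = [0.1677, 0.1551, 0.2381, 0.2236, 0.2155], E[r] = -0.1001, γ^t·E[r] = -0.032801, running G = -0.541098

G = -0.5411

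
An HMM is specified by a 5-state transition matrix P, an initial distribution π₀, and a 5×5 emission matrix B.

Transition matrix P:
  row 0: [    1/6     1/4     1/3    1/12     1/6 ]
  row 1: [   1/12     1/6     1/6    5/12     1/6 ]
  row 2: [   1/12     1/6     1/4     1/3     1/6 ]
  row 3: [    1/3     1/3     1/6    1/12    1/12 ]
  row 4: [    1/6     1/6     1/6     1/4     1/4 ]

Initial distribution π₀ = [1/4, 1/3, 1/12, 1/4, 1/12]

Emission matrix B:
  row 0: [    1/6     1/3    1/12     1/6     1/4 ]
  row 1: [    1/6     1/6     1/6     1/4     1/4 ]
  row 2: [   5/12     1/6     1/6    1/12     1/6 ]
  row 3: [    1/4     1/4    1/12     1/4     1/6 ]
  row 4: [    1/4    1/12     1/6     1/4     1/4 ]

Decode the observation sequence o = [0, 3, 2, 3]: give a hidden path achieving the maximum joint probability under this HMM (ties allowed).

path = [1, 3, 1, 3]

t=0: δ = [4.167e-02, 5.556e-02, 3.472e-02, 6.250e-02, 2.083e-02]  (obs o_0=0)
t=1: δ = [3.472e-03, 5.208e-03, 1.157e-03, 5.787e-03, 2.315e-03]  ψ = [3, 3, 0, 1, 1]  (obs o_1=3)
t=2: δ = [1.608e-04, 3.215e-04, 1.929e-04, 1.808e-04, 1.447e-04]  ψ = [3, 3, 0, 1, 1]  (obs o_2=2)
t=3: δ = [1.005e-05, 1.507e-05, 4.465e-06, 3.349e-05, 1.340e-05]  ψ = [3, 3, 0, 1, 1]  (obs o_3=3)
backtrack: best end state = 3; path = [1, 3, 1, 3]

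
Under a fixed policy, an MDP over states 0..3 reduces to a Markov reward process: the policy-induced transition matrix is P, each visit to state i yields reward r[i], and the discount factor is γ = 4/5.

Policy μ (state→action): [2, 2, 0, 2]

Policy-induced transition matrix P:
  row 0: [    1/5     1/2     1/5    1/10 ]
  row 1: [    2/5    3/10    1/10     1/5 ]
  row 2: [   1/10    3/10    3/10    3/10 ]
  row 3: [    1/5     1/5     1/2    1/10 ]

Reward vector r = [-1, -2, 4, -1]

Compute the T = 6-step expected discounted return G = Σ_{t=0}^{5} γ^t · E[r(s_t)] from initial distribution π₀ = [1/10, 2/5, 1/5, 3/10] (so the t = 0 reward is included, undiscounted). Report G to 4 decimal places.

t=0: π = [0.1000, 0.4000, 0.2000, 0.3000], E[r] = -0.4000, γ^t·E[r] = -0.400000, running G = -0.400000
t=1: π = [0.2600, 0.2900, 0.2700, 0.1800], E[r] = 0.0600, γ^t·E[r] = 0.048000, running G = -0.352000
t=2: π = [0.2310, 0.3340, 0.2520, 0.1830], E[r] = -0.0740, γ^t·E[r] = -0.047360, running G = -0.399360
t=3: π = [0.2416, 0.3279, 0.2467, 0.1838], E[r] = -0.0944, γ^t·E[r] = -0.048333, running G = -0.447693
t=4: π = [0.2409, 0.3299, 0.2470, 0.1821], E[r] = -0.0948, γ^t·E[r] = -0.038846, running G = -0.486539
t=5: π = [0.2413, 0.3300, 0.2463, 0.1824], E[r] = -0.0982, γ^t·E[r] = -0.032189, running G = -0.518729

G = -0.5187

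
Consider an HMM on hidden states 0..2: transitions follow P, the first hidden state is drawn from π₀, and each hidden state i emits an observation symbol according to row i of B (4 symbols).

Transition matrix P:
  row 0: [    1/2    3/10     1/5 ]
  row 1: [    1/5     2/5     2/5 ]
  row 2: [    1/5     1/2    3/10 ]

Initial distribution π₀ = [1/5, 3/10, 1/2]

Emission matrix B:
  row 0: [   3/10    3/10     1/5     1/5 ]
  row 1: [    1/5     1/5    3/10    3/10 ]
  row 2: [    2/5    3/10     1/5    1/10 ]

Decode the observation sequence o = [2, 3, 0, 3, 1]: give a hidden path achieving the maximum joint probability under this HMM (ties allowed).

path = [2, 1, 2, 1, 2]

t=0: δ = [4.000e-02, 9.000e-02, 1.000e-01]  (obs o_0=2)
t=1: δ = [4.000e-03, 1.500e-02, 3.600e-03]  ψ = [0, 2, 1]  (obs o_1=3)
t=2: δ = [9.000e-04, 1.200e-03, 2.400e-03]  ψ = [1, 1, 1]  (obs o_2=0)
t=3: δ = [9.600e-05, 3.600e-04, 7.200e-05]  ψ = [2, 2, 2]  (obs o_3=3)
t=4: δ = [2.160e-05, 2.880e-05, 4.320e-05]  ψ = [1, 1, 1]  (obs o_4=1)
backtrack: best end state = 2; path = [2, 1, 2, 1, 2]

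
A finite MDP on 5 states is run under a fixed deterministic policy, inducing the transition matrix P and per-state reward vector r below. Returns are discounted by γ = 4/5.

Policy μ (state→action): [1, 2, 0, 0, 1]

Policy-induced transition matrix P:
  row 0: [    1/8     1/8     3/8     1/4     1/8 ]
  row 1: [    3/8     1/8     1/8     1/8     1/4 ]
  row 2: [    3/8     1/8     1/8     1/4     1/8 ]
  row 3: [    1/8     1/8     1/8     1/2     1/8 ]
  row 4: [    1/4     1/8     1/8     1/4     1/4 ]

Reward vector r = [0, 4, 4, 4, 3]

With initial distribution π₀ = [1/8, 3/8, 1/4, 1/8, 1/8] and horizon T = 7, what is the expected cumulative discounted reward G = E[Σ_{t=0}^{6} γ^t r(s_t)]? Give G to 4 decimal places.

G = 11.8231

t=0: π = [0.1250, 0.3750, 0.2500, 0.1250, 0.1250], E[r] = 3.3750, γ^t·E[r] = 3.375000, running G = 3.375000
t=1: π = [0.2969, 0.1250, 0.1563, 0.2344, 0.1875], E[r] = 2.6250, γ^t·E[r] = 2.100000, running G = 5.475000
t=2: π = [0.2188, 0.1250, 0.1992, 0.2930, 0.1641], E[r] = 2.9609, γ^t·E[r] = 1.895000, running G = 7.370000
t=3: π = [0.2266, 0.1250, 0.1797, 0.3076, 0.1611], E[r] = 2.9326, γ^t·E[r] = 1.501500, running G = 8.871500
t=4: π = [0.2213, 0.1250, 0.1816, 0.3113, 0.1608], E[r] = 2.9540, γ^t·E[r] = 1.209950, running G = 10.081450
t=5: π = [0.2218, 0.1250, 0.1803, 0.3122, 0.1607], E[r] = 2.9523, γ^t·E[r] = 0.967395, running G = 11.048845
t=6: π = [0.2214, 0.1250, 0.1804, 0.3124, 0.1607], E[r] = 2.9536, γ^t·E[r] = 0.774268, running G = 11.823113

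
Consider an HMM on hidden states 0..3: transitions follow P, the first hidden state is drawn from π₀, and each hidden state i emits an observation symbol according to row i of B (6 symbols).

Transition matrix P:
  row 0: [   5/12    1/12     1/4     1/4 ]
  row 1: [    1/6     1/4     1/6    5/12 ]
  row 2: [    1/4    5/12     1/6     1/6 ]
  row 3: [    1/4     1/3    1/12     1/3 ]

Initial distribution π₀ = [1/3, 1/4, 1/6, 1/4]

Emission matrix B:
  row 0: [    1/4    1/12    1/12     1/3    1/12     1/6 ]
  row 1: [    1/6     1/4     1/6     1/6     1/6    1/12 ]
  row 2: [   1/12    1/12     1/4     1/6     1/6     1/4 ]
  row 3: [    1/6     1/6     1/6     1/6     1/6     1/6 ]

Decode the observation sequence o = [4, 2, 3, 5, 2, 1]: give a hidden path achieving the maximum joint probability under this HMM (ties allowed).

t=0: δ = [2.778e-02, 4.167e-02, 2.778e-02, 4.167e-02]  (obs o_0=4)
t=1: δ = [9.645e-04, 2.315e-03, 1.736e-03, 2.894e-03]  ψ = [0, 3, 0, 1]  (obs o_1=2)
t=2: δ = [2.411e-04, 1.608e-04, 6.430e-05, 1.608e-04]  ψ = [3, 3, 1, 1]  (obs o_2=3)
t=3: δ = [1.674e-05, 4.465e-06, 1.507e-05, 1.116e-05]  ψ = [0, 3, 0, 1]  (obs o_3=5)
t=4: δ = [5.814e-07, 1.047e-06, 1.047e-06, 6.977e-07]  ψ = [0, 2, 0, 0]  (obs o_4=2)
t=5: δ = [2.180e-08, 1.090e-07, 1.454e-08, 7.268e-08]  ψ = [2, 2, 1, 1]  (obs o_5=1)
backtrack: best end state = 1; path = [1, 3, 0, 0, 2, 1]

path = [1, 3, 0, 0, 2, 1]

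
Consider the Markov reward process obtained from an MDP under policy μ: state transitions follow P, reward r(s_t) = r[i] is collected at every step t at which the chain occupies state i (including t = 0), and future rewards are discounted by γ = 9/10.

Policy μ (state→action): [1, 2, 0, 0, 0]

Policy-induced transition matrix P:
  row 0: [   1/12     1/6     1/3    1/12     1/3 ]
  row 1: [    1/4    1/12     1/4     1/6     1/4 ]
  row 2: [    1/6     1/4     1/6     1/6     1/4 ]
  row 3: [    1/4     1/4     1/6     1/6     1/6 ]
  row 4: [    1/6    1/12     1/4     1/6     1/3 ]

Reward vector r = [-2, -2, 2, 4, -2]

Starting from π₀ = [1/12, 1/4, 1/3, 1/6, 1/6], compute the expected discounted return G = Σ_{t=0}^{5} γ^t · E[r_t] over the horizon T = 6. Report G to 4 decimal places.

t=0: π = [0.0833, 0.2500, 0.3333, 0.1667, 0.1667], E[r] = 0.3333, γ^t·E[r] = 0.333333, running G = 0.333333
t=1: π = [0.1944, 0.1736, 0.2153, 0.1597, 0.2569], E[r] = -0.1806, γ^t·E[r] = -0.162500, running G = 0.170833
t=2: π = [0.1782, 0.1620, 0.2350, 0.1505, 0.2743], E[r] = -0.1574, γ^t·E[r] = -0.127500, running G = 0.043333
t=3: π = [0.1779, 0.1624, 0.2327, 0.1518, 0.2752], E[r] = -0.1582, γ^t·E[r] = -0.115313, running G = -0.071979
t=4: π = [0.1780, 0.1622, 0.2328, 0.1518, 0.2751], E[r] = -0.1578, γ^t·E[r] = -0.103549, running G = -0.175528
t=5: π = [0.1780, 0.1623, 0.2328, 0.1518, 0.2751], E[r] = -0.1579, γ^t·E[r] = -0.093226, running G = -0.268754

G = -0.2688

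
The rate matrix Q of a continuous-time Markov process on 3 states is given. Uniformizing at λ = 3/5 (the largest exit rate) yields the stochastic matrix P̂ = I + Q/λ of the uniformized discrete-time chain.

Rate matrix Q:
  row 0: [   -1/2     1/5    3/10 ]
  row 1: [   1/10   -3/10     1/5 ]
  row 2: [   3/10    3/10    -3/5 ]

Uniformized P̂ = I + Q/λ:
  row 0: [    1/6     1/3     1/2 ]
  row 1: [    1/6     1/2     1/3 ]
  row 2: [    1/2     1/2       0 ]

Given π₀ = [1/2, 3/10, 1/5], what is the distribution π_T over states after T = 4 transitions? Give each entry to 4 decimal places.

t=0: π = [0.5000, 0.3000, 0.2000]
t=1: π = [0.2333, 0.4167, 0.3500]
t=2: π = [0.2833, 0.4611, 0.2556]
t=3: π = [0.2519, 0.4528, 0.2954]
t=4: π = [0.2651, 0.4580, 0.2769]

π = [0.2651, 0.4580, 0.2769]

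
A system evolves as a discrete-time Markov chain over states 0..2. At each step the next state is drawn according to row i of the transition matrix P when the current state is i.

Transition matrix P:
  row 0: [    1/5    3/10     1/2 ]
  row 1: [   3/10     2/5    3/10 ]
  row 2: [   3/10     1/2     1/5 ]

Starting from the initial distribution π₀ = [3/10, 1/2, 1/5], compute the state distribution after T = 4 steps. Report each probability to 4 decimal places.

t=0: π = [0.3000, 0.5000, 0.2000]
t=1: π = [0.2700, 0.3900, 0.3400]
t=2: π = [0.2730, 0.4070, 0.3200]
t=3: π = [0.2727, 0.4047, 0.3226]
t=4: π = [0.2727, 0.4050, 0.3223]

π = [0.2727, 0.4050, 0.3223]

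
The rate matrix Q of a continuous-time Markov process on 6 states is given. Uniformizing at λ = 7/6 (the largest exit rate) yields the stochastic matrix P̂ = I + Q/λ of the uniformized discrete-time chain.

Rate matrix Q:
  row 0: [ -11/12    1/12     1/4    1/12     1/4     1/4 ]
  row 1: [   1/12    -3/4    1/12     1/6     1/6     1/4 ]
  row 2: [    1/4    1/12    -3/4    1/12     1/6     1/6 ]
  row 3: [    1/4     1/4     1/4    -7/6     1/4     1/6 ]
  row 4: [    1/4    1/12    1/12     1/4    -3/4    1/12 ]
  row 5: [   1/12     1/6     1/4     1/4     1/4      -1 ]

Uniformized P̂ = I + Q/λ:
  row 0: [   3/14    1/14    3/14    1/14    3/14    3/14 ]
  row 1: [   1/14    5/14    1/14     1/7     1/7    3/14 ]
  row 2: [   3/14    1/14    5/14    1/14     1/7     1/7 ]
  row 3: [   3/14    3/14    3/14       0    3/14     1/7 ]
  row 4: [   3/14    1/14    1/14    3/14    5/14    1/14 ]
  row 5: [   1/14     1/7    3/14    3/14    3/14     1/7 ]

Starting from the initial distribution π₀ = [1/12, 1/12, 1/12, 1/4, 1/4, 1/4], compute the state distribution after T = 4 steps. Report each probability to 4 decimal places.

π = [0.1728, 0.1403, 0.1892, 0.1257, 0.2227, 0.1493]

t=0: π = [0.0833, 0.0833, 0.0833, 0.2500, 0.2500, 0.2500]
t=1: π = [0.1667, 0.1488, 0.1786, 0.1310, 0.2381, 0.1369]
t=2: π = [0.1735, 0.1424, 0.1845, 0.1263, 0.2249, 0.1484]
t=3: π = [0.1727, 0.1408, 0.1882, 0.1259, 0.2231, 0.1494]
t=4: π = [0.1728, 0.1403, 0.1892, 0.1257, 0.2227, 0.1493]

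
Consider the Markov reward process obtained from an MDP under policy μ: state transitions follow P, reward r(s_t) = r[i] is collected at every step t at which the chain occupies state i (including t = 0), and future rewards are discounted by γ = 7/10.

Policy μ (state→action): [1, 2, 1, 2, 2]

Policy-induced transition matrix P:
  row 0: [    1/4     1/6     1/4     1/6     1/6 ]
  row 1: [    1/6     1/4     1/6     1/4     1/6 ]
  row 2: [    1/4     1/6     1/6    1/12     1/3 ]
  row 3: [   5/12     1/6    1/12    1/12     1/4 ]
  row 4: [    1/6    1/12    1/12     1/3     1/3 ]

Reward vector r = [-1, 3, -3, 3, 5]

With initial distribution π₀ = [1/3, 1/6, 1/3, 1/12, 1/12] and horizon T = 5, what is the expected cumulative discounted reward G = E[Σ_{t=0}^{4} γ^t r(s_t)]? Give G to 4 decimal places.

G = 2.5625

t=0: π = [0.3333, 0.1667, 0.3333, 0.0833, 0.0833], E[r] = -0.1667, γ^t·E[r] = -0.166667, running G = -0.166667
t=1: π = [0.2431, 0.1736, 0.1806, 0.1597, 0.2431], E[r] = 1.4306, γ^t·E[r] = 1.001389, running G = 0.834722
t=2: π = [0.2419, 0.1609, 0.1534, 0.1933, 0.2506], E[r] = 1.6134, γ^t·E[r] = 0.790579, running G = 1.625301
t=3: π = [0.2479, 0.1592, 0.1498, 0.1929, 0.2501], E[r] = 1.6095, γ^t·E[r] = 0.552049, running G = 2.177350
t=4: π = [0.2481, 0.1591, 0.1504, 0.1930, 0.2494], E[r] = 1.6042, γ^t·E[r] = 0.385158, running G = 2.562508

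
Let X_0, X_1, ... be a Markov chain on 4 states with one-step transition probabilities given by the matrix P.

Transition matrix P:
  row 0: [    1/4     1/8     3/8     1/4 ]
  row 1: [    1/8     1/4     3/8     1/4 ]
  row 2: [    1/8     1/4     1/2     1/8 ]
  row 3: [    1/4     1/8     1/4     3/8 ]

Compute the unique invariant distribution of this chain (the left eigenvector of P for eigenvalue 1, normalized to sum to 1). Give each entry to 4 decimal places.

π = [0.1756, 0.1994, 0.3958, 0.2292]

Balance equations π_j = Σ_i π_i·P[i][j]:
  π_0 = 1/4·π_0 + 1/8·π_1 + 1/8·π_2 + 1/4·π_3
  π_1 = 1/8·π_0 + 1/4·π_1 + 1/4·π_2 + 1/8·π_3
  π_2 = 3/8·π_0 + 3/8·π_1 + 1/2·π_2 + 1/4·π_3
  normalize: π_0 + π_1 + π_2 + π_3 = 1
Solving the linear system gives exactly π = [59/336, 67/336, 19/48, 11/48].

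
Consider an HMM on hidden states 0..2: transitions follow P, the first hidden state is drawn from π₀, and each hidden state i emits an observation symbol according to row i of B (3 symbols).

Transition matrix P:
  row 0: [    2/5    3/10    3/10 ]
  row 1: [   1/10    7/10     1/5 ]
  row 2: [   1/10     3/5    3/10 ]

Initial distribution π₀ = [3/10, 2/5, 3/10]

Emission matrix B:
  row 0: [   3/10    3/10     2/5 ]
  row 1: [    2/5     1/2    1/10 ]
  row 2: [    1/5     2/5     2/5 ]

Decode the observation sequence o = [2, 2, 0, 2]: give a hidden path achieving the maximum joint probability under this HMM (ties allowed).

path = [0, 0, 0, 0]

t=0: δ = [1.200e-01, 4.000e-02, 1.200e-01]  (obs o_0=2)
t=1: δ = [1.920e-02, 7.200e-03, 1.440e-02]  ψ = [0, 2, 0]  (obs o_1=2)
t=2: δ = [2.304e-03, 3.456e-03, 1.152e-03]  ψ = [0, 2, 0]  (obs o_2=0)
t=3: δ = [3.686e-04, 2.419e-04, 2.765e-04]  ψ = [0, 1, 0]  (obs o_3=2)
backtrack: best end state = 0; path = [0, 0, 0, 0]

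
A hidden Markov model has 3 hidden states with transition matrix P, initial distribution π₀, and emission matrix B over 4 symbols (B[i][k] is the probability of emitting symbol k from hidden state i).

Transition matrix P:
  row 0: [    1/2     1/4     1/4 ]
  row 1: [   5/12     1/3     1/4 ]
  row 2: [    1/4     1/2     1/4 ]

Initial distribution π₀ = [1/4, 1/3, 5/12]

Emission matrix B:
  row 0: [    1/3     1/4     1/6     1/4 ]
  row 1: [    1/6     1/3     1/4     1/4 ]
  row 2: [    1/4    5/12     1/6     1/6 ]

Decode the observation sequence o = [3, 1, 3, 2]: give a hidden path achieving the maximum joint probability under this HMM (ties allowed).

path = [2, 1, 0, 0]

t=0: δ = [6.250e-02, 8.333e-02, 6.944e-02]  (obs o_0=3)
t=1: δ = [8.681e-03, 1.157e-02, 8.681e-03]  ψ = [1, 2, 1]  (obs o_1=1)
t=2: δ = [1.206e-03, 1.085e-03, 4.823e-04]  ψ = [1, 2, 1]  (obs o_2=3)
t=3: δ = [1.005e-04, 9.042e-05, 5.023e-05]  ψ = [0, 1, 0]  (obs o_3=2)
backtrack: best end state = 0; path = [2, 1, 0, 0]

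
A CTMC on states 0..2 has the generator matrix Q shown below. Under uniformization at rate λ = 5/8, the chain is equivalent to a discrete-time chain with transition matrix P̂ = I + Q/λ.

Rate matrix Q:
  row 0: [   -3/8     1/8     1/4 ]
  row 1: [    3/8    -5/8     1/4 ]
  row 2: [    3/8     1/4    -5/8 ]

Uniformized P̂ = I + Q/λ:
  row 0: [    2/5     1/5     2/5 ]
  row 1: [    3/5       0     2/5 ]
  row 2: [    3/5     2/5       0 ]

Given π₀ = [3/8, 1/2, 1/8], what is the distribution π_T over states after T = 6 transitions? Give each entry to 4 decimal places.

t=0: π = [0.3750, 0.5000, 0.1250]
t=1: π = [0.5250, 0.1250, 0.3500]
t=2: π = [0.4950, 0.2450, 0.2600]
t=3: π = [0.5010, 0.2030, 0.2960]
t=4: π = [0.4998, 0.2186, 0.2816]
t=5: π = [0.5000, 0.2126, 0.2874]
t=6: π = [0.5000, 0.2150, 0.2851]

π = [0.5000, 0.2150, 0.2851]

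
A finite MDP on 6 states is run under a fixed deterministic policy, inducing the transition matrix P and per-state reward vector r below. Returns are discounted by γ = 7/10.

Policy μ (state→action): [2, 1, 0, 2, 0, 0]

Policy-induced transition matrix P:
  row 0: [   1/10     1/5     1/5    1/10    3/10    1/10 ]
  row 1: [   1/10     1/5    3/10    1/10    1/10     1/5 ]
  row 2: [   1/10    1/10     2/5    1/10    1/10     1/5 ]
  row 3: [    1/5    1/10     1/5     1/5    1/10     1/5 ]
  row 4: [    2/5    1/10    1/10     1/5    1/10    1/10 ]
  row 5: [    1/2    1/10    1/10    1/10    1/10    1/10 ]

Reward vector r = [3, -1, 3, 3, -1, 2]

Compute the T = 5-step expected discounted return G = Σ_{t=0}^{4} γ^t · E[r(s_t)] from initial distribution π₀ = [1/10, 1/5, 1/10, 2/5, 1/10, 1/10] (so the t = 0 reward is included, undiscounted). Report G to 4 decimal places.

G = 4.8489

t=0: π = [0.1000, 0.2000, 0.1000, 0.4000, 0.1000, 0.1000], E[r] = 1.7000, γ^t·E[r] = 1.700000, running G = 1.700000
t=1: π = [0.2100, 0.1300, 0.2200, 0.1500, 0.1200, 0.1700], E[r] = 1.8300, γ^t·E[r] = 1.281000, running G = 2.981000
t=2: π = [0.2190, 0.1340, 0.2280, 0.1270, 0.1420, 0.1500], E[r] = 1.7460, γ^t·E[r] = 0.855540, running G = 3.836540
t=3: π = [0.2153, 0.1353, 0.2298, 0.1269, 0.1438, 0.1489], E[r] = 1.7347, γ^t·E[r] = 0.595002, running G = 4.431542
t=4: π = [0.2154, 0.1351, 0.2302, 0.1271, 0.1431, 0.1492], E[r] = 1.7383, γ^t·E[r] = 0.417371, running G = 4.848913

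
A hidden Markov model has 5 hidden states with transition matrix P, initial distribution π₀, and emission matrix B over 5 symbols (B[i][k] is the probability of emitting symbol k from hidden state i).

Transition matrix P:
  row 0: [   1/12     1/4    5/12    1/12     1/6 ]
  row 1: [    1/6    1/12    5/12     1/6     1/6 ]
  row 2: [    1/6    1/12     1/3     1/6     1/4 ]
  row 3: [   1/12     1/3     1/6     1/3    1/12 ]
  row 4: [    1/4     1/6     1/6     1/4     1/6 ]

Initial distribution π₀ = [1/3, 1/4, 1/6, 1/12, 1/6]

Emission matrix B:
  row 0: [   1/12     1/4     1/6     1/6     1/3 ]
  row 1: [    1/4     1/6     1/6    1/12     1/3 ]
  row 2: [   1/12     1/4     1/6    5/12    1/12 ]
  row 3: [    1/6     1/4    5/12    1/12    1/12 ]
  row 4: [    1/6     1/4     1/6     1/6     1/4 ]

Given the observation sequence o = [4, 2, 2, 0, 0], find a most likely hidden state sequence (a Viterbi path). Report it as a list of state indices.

t=0: δ = [1.111e-01, 8.333e-02, 1.389e-02, 6.944e-03, 4.167e-02]  (obs o_0=4)
t=1: δ = [2.315e-03, 4.630e-03, 7.716e-03, 5.787e-03, 3.086e-03]  ψ = [1, 0, 0, 1, 0]  (obs o_1=2)
t=2: δ = [2.143e-04, 3.215e-04, 4.287e-04, 8.038e-04, 3.215e-04]  ψ = [2, 3, 2, 3, 2]  (obs o_2=2)
t=3: δ = [6.698e-06, 6.698e-05, 1.191e-05, 4.465e-05, 1.786e-05]  ψ = [4, 3, 2, 3, 2]  (obs o_3=0)
t=4: δ = [9.303e-07, 3.721e-06, 2.326e-06, 2.481e-06, 1.861e-06]  ψ = [1, 3, 1, 3, 1]  (obs o_4=0)
backtrack: best end state = 1; path = [1, 3, 3, 3, 1]

path = [1, 3, 3, 3, 1]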